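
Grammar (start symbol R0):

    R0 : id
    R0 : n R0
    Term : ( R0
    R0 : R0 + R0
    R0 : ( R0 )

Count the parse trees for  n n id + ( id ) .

3

Parse trees for n n id + ( id ):
  [R0 n [R0 n [R0 [R0 id] + [R0 ( [R0 id] )]]]]
  [R0 n [R0 [R0 n [R0 id]] + [R0 ( [R0 id] )]]]
  [R0 [R0 n [R0 n [R0 id]]] + [R0 ( [R0 id] )]]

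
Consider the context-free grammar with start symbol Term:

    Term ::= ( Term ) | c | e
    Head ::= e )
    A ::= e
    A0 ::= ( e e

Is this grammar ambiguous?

(Head, A, A0 are unreachable from Term, so their rules don't affect L(Term).) Each string is a nest of matched brackets around a single atom. An opening bracket forces the recursive rule; an atom forces the base rule.

Unambiguous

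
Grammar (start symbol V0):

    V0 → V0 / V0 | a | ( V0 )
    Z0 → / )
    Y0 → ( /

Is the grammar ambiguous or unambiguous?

Ambiguous

Witness: a / a / a

Derivation 1: V0 ⇒ V0 / V0 ⇒ V0 / V0 / V0 ⇒ a / V0 / V0 ⇒ a / a / V0 ⇒ a / a / a
Derivation 2: V0 ⇒ V0 / V0 ⇒ a / V0 ⇒ a / V0 / V0 ⇒ a / a / V0 ⇒ a / a / a

Two distinct leftmost derivations for the same string.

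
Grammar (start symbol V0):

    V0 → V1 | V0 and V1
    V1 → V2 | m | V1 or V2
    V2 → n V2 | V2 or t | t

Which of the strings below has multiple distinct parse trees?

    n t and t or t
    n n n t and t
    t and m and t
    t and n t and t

n t and t or t

n t and t or t: 2 trees
n n n t and t: 1 tree
t and m and t: 1 tree
t and n t and t: 1 tree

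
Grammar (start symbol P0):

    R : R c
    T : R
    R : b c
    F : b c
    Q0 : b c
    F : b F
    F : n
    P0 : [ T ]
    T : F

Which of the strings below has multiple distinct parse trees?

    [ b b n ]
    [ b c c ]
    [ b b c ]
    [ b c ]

[ b c ]

[ b b n ]: 1 tree
[ b c c ]: 1 tree
[ b b c ]: 1 tree
[ b c ]: 2 trees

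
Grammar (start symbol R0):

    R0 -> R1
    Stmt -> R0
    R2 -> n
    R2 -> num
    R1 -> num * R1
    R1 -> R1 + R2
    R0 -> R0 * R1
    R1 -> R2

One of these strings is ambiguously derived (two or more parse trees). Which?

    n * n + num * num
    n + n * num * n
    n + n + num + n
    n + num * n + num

n * n + num * num: 1 tree
n + n * num * n: 2 trees
n + n + num + n: 1 tree
n + num * n + num: 1 tree

n + n * num * n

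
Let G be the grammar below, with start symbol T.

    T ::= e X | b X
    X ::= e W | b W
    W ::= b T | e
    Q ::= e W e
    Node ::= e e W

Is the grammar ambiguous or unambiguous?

Unambiguous

Only T, X, W are reachable from T; ignoring the rest: Restricted to the reachable nonterminals, every rule has the form A → t or A → t B, and no two rules for the same A share a first terminal. The grammar encodes a DFA — one run per string.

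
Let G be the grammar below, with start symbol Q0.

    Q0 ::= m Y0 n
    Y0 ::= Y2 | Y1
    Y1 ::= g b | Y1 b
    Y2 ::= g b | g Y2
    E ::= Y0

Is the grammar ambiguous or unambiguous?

Witness: m g b n

Derivation 1: Q0 ⇒ m Y0 n ⇒ m Y2 n ⇒ m g b n
Derivation 2: Q0 ⇒ m Y0 n ⇒ m Y1 n ⇒ m g b n

Two distinct leftmost derivations for the same string.

Ambiguous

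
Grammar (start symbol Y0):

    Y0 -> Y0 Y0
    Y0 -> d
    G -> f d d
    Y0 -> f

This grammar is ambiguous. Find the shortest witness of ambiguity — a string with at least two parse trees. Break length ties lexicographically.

d d d

length 1: no string has ≥2 trees
length 2: no string has ≥2 trees
length 3: d d d has 2 parse trees

Two derivations of d d d:
  Y0 ⇒ Y0 Y0 ⇒ Y0 Y0 Y0 ⇒ d Y0 Y0 ⇒ d d Y0 ⇒ d d d
  Y0 ⇒ Y0 Y0 ⇒ d Y0 ⇒ d Y0 Y0 ⇒ d d Y0 ⇒ d d d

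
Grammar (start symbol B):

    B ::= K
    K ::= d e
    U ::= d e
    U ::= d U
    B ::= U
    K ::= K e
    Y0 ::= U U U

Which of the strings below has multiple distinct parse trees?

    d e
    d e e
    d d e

d e

d e: 2 trees
d e e: 1 tree
d d e: 1 tree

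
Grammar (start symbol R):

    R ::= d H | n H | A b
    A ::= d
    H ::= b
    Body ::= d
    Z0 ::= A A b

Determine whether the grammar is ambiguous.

Witness: d b

Derivation 1: R ⇒ d H ⇒ d b
Derivation 2: R ⇒ A b ⇒ d b

Two distinct leftmost derivations for the same string.

Ambiguous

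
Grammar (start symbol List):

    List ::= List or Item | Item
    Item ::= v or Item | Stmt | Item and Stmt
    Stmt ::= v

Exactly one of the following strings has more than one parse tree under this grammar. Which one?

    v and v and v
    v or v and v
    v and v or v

v and v and v: 1 tree
v or v and v: 3 trees
v and v or v: 1 tree

v or v and v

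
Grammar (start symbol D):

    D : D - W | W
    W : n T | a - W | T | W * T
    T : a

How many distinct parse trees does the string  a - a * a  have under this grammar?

Parse trees for a - a * a:
  [D [D [W [T a]]] - [W [W [T a]] * [T a]]]
  [D [W a - [W [W [T a]] * [T a]]]]
  [D [W [W a - [W [T a]]] * [T a]]]

3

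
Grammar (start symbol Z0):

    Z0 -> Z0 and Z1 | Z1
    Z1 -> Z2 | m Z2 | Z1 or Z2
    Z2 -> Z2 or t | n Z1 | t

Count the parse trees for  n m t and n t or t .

Parse trees for n m t and n t or t:
  [Z0 [Z0 [Z1 [Z2 n [Z1 m [Z2 t]]]]] and [Z1 [Z2 [Z2 n [Z1 [Z2 t]]] or t]]]
  [Z0 [Z0 [Z1 [Z2 n [Z1 m [Z2 t]]]]] and [Z1 [Z2 n [Z1 [Z2 [Z2 t] or t]]]]]
  [Z0 [Z0 [Z1 [Z2 n [Z1 m [Z2 t]]]]] and [Z1 [Z2 n [Z1 [Z1 [Z2 t]] or [Z2 t]]]]]
  [Z0 [Z0 [Z1 [Z2 n [Z1 m [Z2 t]]]]] and [Z1 [Z1 [Z2 n [Z1 [Z2 t]]]] or [Z2 t]]]

4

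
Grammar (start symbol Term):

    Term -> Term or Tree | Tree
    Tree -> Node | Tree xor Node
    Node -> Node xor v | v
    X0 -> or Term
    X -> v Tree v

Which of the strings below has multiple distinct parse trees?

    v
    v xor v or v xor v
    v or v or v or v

v xor v or v xor v

v: 1 tree
v xor v or v xor v: 4 trees
v or v or v or v: 1 tree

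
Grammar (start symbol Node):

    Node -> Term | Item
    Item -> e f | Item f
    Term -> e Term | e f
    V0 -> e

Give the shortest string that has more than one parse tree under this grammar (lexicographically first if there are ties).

e f

length 2: e f has 2 parse trees

Two derivations of e f:
  Node ⇒ Term ⇒ e f
  Node ⇒ Item ⇒ e f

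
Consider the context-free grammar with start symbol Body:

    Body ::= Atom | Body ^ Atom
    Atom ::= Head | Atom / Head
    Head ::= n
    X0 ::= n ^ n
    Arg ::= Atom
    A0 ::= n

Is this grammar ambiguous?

(X0, Arg, A0 are unreachable from Body, so their rules don't affect L(Body).) The grammar is stratified — Body handles '^' (left-recursive), Atom handles '/', Head atoms. Each operator has a fixed associativity and precedence level, so every string has one parse.

Unambiguous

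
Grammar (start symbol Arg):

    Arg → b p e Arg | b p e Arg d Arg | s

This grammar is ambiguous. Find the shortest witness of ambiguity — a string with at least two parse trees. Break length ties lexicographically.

b p e b p e s d s

length 1: no string has ≥2 trees
length 4: no string has ≥2 trees
length 6: no string has ≥2 trees
length 7: no string has ≥2 trees
length 9: b p e b p e s d s has 2 parse trees

Two derivations of b p e b p e s d s:
  Arg ⇒ b p e Arg ⇒ b p e b p e Arg d Arg ⇒ b p e b p e s d Arg ⇒ b p e b p e s d s
  Arg ⇒ b p e Arg d Arg ⇒ b p e b p e Arg d Arg ⇒ b p e b p e s d Arg ⇒ b p e b p e s d s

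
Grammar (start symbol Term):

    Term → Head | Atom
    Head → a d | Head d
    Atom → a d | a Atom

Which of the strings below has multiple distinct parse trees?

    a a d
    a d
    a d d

a d

a a d: 1 tree
a d: 2 trees
a d d: 1 tree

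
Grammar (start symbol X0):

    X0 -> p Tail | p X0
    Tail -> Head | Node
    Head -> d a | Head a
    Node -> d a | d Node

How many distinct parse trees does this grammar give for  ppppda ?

Parse trees for ppppda:
  [X0 p [X0 p [X0 p [X0 p [Tail [Head d a]]]]]]
  [X0 p [X0 p [X0 p [X0 p [Tail [Node d a]]]]]]

2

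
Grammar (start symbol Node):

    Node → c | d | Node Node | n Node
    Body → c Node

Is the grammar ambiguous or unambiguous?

Ambiguous

Witness: c c c

Derivation 1: Node ⇒ Node Node ⇒ c Node ⇒ c Node Node ⇒ c c Node ⇒ c c c
Derivation 2: Node ⇒ Node Node ⇒ Node Node Node ⇒ c Node Node ⇒ c c Node ⇒ c c c

Two distinct leftmost derivations for the same string.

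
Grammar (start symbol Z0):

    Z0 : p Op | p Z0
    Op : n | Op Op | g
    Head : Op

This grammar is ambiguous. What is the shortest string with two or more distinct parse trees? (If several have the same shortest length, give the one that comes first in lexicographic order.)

length 2: no string has ≥2 trees
length 3: no string has ≥2 trees
length 4: p g g g has 2 parse trees

Two derivations of p g g g:
  Z0 ⇒ p Op ⇒ p Op Op ⇒ p Op Op Op ⇒ p g Op Op ⇒ p g g Op ⇒ p g g g
  Z0 ⇒ p Op ⇒ p Op Op ⇒ p g Op ⇒ p g Op Op ⇒ p g g Op ⇒ p g g g

p g g g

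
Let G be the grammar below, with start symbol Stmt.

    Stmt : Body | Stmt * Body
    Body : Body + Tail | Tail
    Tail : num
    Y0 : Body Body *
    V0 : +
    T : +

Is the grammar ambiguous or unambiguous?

Unambiguous

(Y0, V0, T are unreachable from Stmt, so their rules don't affect L(Stmt).) Stmt → Stmt * Body | Body  ;  Body → Body + Tail | Tail  — a left-associative chain with Tail at the bottom. Each string factors uniquely by precedence.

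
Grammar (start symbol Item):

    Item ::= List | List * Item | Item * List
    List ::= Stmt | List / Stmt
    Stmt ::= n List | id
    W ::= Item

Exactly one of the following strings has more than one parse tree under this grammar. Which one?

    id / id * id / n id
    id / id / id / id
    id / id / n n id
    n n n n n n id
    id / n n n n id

id / id * id / n id

id / id * id / n id: 2 trees
id / id / id / id: 1 tree
id / id / n n id: 1 tree
n n n n n n id: 1 tree
id / n n n n id: 1 tree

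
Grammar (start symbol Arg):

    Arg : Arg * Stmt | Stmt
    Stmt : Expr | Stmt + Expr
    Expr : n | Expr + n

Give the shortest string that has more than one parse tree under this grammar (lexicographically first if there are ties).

length 1: no string has ≥2 trees
length 3: n + n has 2 parse trees

Two derivations of n + n:
  Arg ⇒ Stmt ⇒ Expr ⇒ Expr + n ⇒ n + n
  Arg ⇒ Stmt ⇒ Stmt + Expr ⇒ Expr + Expr ⇒ n + Expr ⇒ n + n

n + n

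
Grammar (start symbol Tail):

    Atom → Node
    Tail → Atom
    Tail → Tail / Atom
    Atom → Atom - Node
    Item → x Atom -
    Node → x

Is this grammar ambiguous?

Unambiguous

(Item is unreachable from Tail, so its rules don't affect L(Tail).) Tail → Tail / Atom | Atom  ;  Atom → Atom - Node | Node  — a left-associative chain with Node at the bottom. Each string factors uniquely by precedence.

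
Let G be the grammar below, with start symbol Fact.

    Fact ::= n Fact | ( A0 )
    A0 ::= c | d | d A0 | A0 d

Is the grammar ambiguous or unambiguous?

Ambiguous

Witness: ( d d )

Derivation 1: Fact ⇒ ( A0 ) ⇒ ( d A0 ) ⇒ ( d d )
Derivation 2: Fact ⇒ ( A0 ) ⇒ ( A0 d ) ⇒ ( d d )

Two distinct leftmost derivations for the same string.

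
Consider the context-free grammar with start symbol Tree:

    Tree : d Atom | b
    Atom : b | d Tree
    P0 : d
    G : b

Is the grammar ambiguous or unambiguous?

Only Tree, Atom are reachable from Tree; ignoring the rest: Each reachable nonterminal has at most one production per leading terminal, and all productions are right-linear; the derivation is determined token-by-token.

Unambiguous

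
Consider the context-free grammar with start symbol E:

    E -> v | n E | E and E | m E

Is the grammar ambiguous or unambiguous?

Ambiguous

Witness: m v and v

Derivation 1: E ⇒ E and E ⇒ m E and E ⇒ m v and E ⇒ m v and v
Derivation 2: E ⇒ m E ⇒ m E and E ⇒ m v and E ⇒ m v and v

Two distinct leftmost derivations for the same string.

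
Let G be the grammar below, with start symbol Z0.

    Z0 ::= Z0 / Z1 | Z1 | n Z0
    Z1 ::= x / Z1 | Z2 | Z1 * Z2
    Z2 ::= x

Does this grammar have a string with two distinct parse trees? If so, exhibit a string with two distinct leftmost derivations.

Ambiguous

Witness: x / x

Derivation 1: Z0 ⇒ Z0 / Z1 ⇒ Z1 / Z1 ⇒ Z2 / Z1 ⇒ x / Z1 ⇒ x / Z2 ⇒ x / x
Derivation 2: Z0 ⇒ Z1 ⇒ x / Z1 ⇒ x / Z2 ⇒ x / x

Two distinct leftmost derivations for the same string.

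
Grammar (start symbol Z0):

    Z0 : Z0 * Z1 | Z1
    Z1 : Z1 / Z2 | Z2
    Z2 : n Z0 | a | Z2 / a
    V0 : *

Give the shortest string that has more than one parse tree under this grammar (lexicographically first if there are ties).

a / a

length 1: no string has ≥2 trees
length 2: no string has ≥2 trees
length 3: a / a has 2 parse trees

Two derivations of a / a:
  Z0 ⇒ Z1 ⇒ Z1 / Z2 ⇒ Z2 / Z2 ⇒ a / Z2 ⇒ a / a
  Z0 ⇒ Z1 ⇒ Z2 ⇒ Z2 / a ⇒ a / a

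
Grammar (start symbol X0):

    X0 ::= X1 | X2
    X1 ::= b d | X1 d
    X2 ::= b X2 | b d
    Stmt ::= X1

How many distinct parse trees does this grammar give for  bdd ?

1

Parse trees for bdd:
  [X0 [X1 [X1 b d] d]]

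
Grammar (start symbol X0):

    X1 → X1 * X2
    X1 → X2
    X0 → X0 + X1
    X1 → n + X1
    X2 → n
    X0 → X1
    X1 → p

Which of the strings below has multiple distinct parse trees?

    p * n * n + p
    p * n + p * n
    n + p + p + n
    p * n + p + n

p * n * n + p: 1 tree
p * n + p * n: 1 tree
n + p + p + n: 2 trees
p * n + p + n: 1 tree

n + p + p + n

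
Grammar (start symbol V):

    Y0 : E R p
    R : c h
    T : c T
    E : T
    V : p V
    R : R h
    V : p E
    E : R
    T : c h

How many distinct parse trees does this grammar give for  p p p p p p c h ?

2

Parse trees for p p p p p p c h:
  [V p [V p [V p [V p [V p [V p [E [T c h]]]]]]]]
  [V p [V p [V p [V p [V p [V p [E [R c h]]]]]]]]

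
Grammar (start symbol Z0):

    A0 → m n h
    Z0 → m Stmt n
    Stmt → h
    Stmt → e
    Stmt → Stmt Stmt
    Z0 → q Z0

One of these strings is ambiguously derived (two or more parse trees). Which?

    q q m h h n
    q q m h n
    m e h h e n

m e h h e n

q q m h h n: 1 tree
q q m h n: 1 tree
m e h h e n: 5 trees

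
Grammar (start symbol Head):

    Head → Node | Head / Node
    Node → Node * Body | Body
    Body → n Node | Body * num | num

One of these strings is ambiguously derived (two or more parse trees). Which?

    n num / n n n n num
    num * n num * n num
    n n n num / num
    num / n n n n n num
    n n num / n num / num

num * n num * n num

n num / n n n n num: 1 tree
num * n num * n num: 2 trees
n n n num / num: 1 tree
num / n n n n n num: 1 tree
n n num / n num / num: 1 tree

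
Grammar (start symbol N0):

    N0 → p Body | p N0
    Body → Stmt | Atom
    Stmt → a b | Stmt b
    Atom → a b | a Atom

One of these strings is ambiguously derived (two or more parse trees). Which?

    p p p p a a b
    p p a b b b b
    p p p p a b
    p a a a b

p p p p a b

p p p p a a b: 1 tree
p p a b b b b: 1 tree
p p p p a b: 2 trees
p a a a b: 1 tree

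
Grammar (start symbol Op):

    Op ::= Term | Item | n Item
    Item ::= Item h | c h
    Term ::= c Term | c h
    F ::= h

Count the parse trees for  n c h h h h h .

Parse trees for n c h h h h h:
  [Op n [Item [Item [Item [Item [Item c h] h] h] h] h]]

1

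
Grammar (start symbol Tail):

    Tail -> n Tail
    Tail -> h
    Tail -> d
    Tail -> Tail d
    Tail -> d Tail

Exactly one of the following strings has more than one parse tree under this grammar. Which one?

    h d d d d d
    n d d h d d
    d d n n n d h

h d d d d d: 1 tree
n d d h d d: 10 trees
d d n n n d h: 1 tree

n d d h d d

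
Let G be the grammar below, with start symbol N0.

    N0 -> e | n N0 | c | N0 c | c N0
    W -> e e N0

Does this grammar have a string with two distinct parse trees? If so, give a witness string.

Witness: c c

Derivation 1: N0 ⇒ N0 c ⇒ c c
Derivation 2: N0 ⇒ c N0 ⇒ c c

Two distinct leftmost derivations for the same string.

Ambiguous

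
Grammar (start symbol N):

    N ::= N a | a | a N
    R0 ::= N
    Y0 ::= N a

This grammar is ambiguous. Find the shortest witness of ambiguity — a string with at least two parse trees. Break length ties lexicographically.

length 1: no string has ≥2 trees
length 2: a a has 2 parse trees

Two derivations of a a:
  N ⇒ N a ⇒ a a
  N ⇒ a N ⇒ a a

a a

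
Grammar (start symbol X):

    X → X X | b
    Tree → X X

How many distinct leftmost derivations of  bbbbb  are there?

Parse trees for bbbbb (showing first 6 of 14):
  [X [X b] [X [X b] [X [X b] [X [X b] [X b]]]]]
  [X [X b] [X [X b] [X [X [X b] [X b]] [X b]]]]
  [X [X b] [X [X [X b] [X b]] [X [X b] [X b]]]]
  [X [X b] [X [X [X b] [X [X b] [X b]]] [X b]]]
  [X [X b] [X [X [X [X b] [X b]] [X b]] [X b]]]
  [X [X [X b] [X b]] [X [X b] [X [X b] [X b]]]]

14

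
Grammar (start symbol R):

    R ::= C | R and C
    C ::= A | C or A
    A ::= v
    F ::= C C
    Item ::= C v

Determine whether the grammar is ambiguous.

Unambiguous

(F, Item are unreachable from R, so their rules don't affect L(R).) This is a standard precedence ladder (R over C over A), with each level left-recursive on its own operator ('and' at R, 'or' at C). That structure is LR(1), hence unambiguous.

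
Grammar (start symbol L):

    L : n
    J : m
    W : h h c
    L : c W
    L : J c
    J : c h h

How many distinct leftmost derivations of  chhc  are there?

Parse trees for chhc:
  [L c [W h h c]]
  [L [J c h h] c]

2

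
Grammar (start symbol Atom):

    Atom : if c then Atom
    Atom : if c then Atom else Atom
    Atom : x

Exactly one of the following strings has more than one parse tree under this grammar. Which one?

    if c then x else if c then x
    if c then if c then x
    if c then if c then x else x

if c then if c then x else x

if c then x else if c then x: 1 tree
if c then if c then x: 1 tree
if c then if c then x else x: 2 trees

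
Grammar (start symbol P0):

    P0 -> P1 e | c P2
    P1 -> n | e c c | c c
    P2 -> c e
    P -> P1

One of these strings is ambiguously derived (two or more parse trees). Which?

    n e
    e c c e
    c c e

n e: 1 tree
e c c e: 1 tree
c c e: 2 trees

c c e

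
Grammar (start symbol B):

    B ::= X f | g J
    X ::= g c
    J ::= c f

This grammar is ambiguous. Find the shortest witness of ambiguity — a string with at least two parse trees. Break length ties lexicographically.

g c f

length 3: g c f has 2 parse trees

Two derivations of g c f:
  B ⇒ X f ⇒ g c f
  B ⇒ g J ⇒ g c f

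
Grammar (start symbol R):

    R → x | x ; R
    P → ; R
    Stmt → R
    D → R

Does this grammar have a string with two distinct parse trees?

Unambiguous

(P, Stmt, D are unreachable from R, so their rules don't affect L(R).) Right-recursive list with a separator: after each atom, whether the separator follows determines the rule. One parse per string.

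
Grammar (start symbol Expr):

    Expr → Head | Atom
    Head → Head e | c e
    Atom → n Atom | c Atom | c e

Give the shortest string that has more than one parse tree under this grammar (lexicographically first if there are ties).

c e

length 2: c e has 2 parse trees

Two derivations of c e:
  Expr ⇒ Head ⇒ c e
  Expr ⇒ Atom ⇒ c e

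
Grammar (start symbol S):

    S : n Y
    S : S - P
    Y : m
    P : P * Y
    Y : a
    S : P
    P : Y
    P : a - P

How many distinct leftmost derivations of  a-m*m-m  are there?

Parse trees for a-m*m-m:
  [S [S [S [P [Y a]]] - [P [P [Y m]] * [Y m]]] - [P [Y m]]]
  [S [S [P [P a - [P [Y m]]] * [Y m]]] - [P [Y m]]]
  [S [S [P a - [P [P [Y m]] * [Y m]]]] - [P [Y m]]]

3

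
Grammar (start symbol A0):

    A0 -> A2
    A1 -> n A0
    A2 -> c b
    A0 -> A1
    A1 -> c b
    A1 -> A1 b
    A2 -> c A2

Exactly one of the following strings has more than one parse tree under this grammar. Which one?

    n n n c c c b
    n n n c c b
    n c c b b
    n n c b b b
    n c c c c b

n n n c c c b: 1 tree
n n n c c b: 1 tree
n c c b b: 1 tree
n n c b b b: 9 trees
n c c c c b: 1 tree

n n c b b b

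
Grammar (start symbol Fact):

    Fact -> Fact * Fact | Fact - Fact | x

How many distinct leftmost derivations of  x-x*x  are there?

Parse trees for x-x*x:
  [Fact [Fact [Fact x] - [Fact x]] * [Fact x]]
  [Fact [Fact x] - [Fact [Fact x] * [Fact x]]]

2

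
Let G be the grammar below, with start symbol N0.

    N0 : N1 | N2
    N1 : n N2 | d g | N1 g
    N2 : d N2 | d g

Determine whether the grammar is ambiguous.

Ambiguous

Witness: d g

Derivation 1: N0 ⇒ N1 ⇒ d g
Derivation 2: N0 ⇒ N2 ⇒ d g

Two distinct leftmost derivations for the same string.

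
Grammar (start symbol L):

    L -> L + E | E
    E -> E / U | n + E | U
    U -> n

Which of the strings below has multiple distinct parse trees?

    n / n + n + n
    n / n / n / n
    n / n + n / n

n / n + n + n

n / n + n + n: 2 trees
n / n / n / n: 1 tree
n / n + n / n: 1 tree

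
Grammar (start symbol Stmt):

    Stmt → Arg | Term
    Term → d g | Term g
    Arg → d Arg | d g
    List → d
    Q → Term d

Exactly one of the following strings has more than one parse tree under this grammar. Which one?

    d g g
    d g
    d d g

d g g: 1 tree
d g: 2 trees
d d g: 1 tree

d g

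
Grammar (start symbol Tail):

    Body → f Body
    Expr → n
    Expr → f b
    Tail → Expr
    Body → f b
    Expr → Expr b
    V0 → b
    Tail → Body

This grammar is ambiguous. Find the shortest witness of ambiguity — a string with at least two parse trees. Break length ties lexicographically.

f b

length 1: no string has ≥2 trees
length 2: f b has 2 parse trees

Two derivations of f b:
  Tail ⇒ Expr ⇒ f b
  Tail ⇒ Body ⇒ f b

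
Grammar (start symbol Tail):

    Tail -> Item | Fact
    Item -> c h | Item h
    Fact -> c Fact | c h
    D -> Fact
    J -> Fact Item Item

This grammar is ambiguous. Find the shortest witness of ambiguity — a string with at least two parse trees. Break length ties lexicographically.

length 2: c h has 2 parse trees

Two derivations of c h:
  Tail ⇒ Item ⇒ c h
  Tail ⇒ Fact ⇒ c h

c h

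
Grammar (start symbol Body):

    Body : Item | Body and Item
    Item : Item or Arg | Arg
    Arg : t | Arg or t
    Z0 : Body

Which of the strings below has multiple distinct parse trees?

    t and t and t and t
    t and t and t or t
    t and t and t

t and t and t and t: 1 tree
t and t and t or t: 2 trees
t and t and t: 1 tree

t and t and t or t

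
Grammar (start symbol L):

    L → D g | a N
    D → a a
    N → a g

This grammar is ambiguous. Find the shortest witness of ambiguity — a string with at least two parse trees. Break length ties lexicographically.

length 3: a a g has 2 parse trees

Two derivations of a a g:
  L ⇒ D g ⇒ a a g
  L ⇒ a N ⇒ a a g

a a g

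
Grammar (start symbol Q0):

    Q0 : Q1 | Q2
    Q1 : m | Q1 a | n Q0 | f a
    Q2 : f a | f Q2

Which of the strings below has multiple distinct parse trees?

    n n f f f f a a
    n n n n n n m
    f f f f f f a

n n f f f f a a

n n f f f f a a: 2 trees
n n n n n n m: 1 tree
f f f f f f a: 1 tree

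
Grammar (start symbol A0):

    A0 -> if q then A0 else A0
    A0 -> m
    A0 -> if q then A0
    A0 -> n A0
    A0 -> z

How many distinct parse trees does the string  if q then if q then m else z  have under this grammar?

2

Parse trees for if q then if q then m else z:
  [A0 if q then [A0 if q then [A0 m]] else [A0 z]]
  [A0 if q then [A0 if q then [A0 m] else [A0 z]]]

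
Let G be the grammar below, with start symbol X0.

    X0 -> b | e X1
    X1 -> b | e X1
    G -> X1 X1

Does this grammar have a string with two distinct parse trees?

Unambiguous

Only X0, X1 are reachable from X0; ignoring the rest: The reachable rules are right-linear with at most one rule per (nonterminal, next-terminal) pair. Each input token forces the next rule, so parsing is deterministic.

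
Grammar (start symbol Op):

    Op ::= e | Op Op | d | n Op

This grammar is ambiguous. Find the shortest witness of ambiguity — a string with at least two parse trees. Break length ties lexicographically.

length 1: no string has ≥2 trees
length 2: no string has ≥2 trees
length 3: d d d has 2 parse trees

Two derivations of d d d:
  Op ⇒ Op Op ⇒ Op Op Op ⇒ d Op Op ⇒ d d Op ⇒ d d d
  Op ⇒ Op Op ⇒ d Op ⇒ d Op Op ⇒ d d Op ⇒ d d d

d d d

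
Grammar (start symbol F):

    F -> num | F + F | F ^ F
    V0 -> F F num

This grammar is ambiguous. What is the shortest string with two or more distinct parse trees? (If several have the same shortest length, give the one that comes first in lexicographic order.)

num + num + num

length 1: no string has ≥2 trees
length 3: no string has ≥2 trees
length 5: num + num + num has 2 parse trees

Two derivations of num + num + num:
  F ⇒ F + F ⇒ num + F ⇒ num + F + F ⇒ num + num + F ⇒ num + num + num
  F ⇒ F + F ⇒ F + F + F ⇒ num + F + F ⇒ num + num + F ⇒ num + num + num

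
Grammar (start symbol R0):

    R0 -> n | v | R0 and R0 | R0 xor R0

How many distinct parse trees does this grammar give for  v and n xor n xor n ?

Parse trees for v and n xor n xor n:
  [R0 [R0 v] and [R0 [R0 n] xor [R0 [R0 n] xor [R0 n]]]]
  [R0 [R0 v] and [R0 [R0 [R0 n] xor [R0 n]] xor [R0 n]]]
  [R0 [R0 [R0 v] and [R0 n]] xor [R0 [R0 n] xor [R0 n]]]
  [R0 [R0 [R0 v] and [R0 [R0 n] xor [R0 n]]] xor [R0 n]]
  [R0 [R0 [R0 [R0 v] and [R0 n]] xor [R0 n]] xor [R0 n]]

5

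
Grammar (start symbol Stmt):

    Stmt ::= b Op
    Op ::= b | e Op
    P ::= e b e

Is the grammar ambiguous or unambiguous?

(P is unreachable from Stmt, so its rules don't affect L(Stmt).) The reachable rules are right-linear with at most one rule per (nonterminal, next-terminal) pair. Each input token forces the next rule, so parsing is deterministic.

Unambiguous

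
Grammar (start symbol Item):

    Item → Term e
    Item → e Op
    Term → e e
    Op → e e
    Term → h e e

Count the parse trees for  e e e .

2

Parse trees for e e e:
  [Item [Term e e] e]
  [Item e [Op e e]]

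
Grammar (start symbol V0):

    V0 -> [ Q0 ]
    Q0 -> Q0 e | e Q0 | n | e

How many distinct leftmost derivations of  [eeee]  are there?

8

Parse trees for [eeee]:
  [V0 [ [Q0 [Q0 [Q0 [Q0 e] e] e] e] ]]
  [V0 [ [Q0 [Q0 [Q0 e [Q0 e]] e] e] ]]
  [V0 [ [Q0 [Q0 e [Q0 [Q0 e] e]] e] ]]
  [V0 [ [Q0 [Q0 e [Q0 e [Q0 e]]] e] ]]
  [V0 [ [Q0 e [Q0 [Q0 [Q0 e] e] e]] ]]
  [V0 [ [Q0 e [Q0 [Q0 e [Q0 e]] e]] ]]
  [V0 [ [Q0 e [Q0 e [Q0 [Q0 e] e]]] ]]
  [V0 [ [Q0 e [Q0 e [Q0 e [Q0 e]]]] ]]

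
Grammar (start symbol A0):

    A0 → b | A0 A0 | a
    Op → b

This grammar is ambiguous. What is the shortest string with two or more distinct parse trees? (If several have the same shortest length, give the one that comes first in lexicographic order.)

a a a

length 1: no string has ≥2 trees
length 2: no string has ≥2 trees
length 3: a a a has 2 parse trees

Two derivations of a a a:
  A0 ⇒ A0 A0 ⇒ A0 A0 A0 ⇒ a A0 A0 ⇒ a a A0 ⇒ a a a
  A0 ⇒ A0 A0 ⇒ a A0 ⇒ a A0 A0 ⇒ a a A0 ⇒ a a a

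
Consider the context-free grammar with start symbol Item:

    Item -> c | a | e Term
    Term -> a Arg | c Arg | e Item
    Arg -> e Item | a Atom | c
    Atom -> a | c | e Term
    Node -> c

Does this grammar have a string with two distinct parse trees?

Unambiguous

Only Item, Term, Arg, Atom are reachable from Item; ignoring the rest: Each reachable nonterminal has at most one production per leading terminal, and all productions are right-linear; the derivation is determined token-by-token.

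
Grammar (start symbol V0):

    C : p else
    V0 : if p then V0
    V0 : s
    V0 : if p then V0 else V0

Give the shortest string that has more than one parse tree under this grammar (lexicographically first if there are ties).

if p then if p then s else s

length 1: no string has ≥2 trees
length 4: no string has ≥2 trees
length 6: no string has ≥2 trees
length 7: no string has ≥2 trees
length 9: if p then if p then s else s has 2 parse trees

Two derivations of if p then if p then s else s:
  V0 ⇒ if p then V0 ⇒ if p then if p then V0 else V0 ⇒ if p then if p then s else V0 ⇒ if p then if p then s else s
  V0 ⇒ if p then V0 else V0 ⇒ if p then if p then V0 else V0 ⇒ if p then if p then s else V0 ⇒ if p then if p then s else s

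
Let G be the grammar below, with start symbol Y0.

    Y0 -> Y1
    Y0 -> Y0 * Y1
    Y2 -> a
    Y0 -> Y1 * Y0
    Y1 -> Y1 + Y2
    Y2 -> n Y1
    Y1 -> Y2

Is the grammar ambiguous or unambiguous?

Witness: a * a

Derivation 1: Y0 ⇒ Y0 * Y1 ⇒ Y1 * Y1 ⇒ Y2 * Y1 ⇒ a * Y1 ⇒ a * Y2 ⇒ a * a
Derivation 2: Y0 ⇒ Y1 * Y0 ⇒ Y2 * Y0 ⇒ a * Y0 ⇒ a * Y1 ⇒ a * Y2 ⇒ a * a

Two distinct leftmost derivations for the same string.

Ambiguous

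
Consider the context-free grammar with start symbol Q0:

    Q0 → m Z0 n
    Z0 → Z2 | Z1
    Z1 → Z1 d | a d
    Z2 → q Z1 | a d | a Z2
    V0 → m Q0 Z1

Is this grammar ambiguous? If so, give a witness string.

Witness: m a d n

Derivation 1: Q0 ⇒ m Z0 n ⇒ m Z2 n ⇒ m a d n
Derivation 2: Q0 ⇒ m Z0 n ⇒ m Z1 n ⇒ m a d n

Two distinct leftmost derivations for the same string.

Ambiguous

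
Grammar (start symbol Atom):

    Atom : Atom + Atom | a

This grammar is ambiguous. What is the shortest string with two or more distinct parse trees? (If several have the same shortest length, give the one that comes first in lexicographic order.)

a + a + a

length 1: no string has ≥2 trees
length 3: no string has ≥2 trees
length 5: a + a + a has 2 parse trees

Two derivations of a + a + a:
  Atom ⇒ Atom + Atom ⇒ Atom + Atom + Atom ⇒ a + Atom + Atom ⇒ a + a + Atom ⇒ a + a + a
  Atom ⇒ Atom + Atom ⇒ a + Atom ⇒ a + Atom + Atom ⇒ a + a + Atom ⇒ a + a + a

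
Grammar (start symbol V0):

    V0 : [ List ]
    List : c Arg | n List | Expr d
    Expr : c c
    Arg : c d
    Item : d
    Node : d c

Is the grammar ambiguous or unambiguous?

Ambiguous

Witness: [ c c d ]

Derivation 1: V0 ⇒ [ List ] ⇒ [ c Arg ] ⇒ [ c c d ]
Derivation 2: V0 ⇒ [ List ] ⇒ [ Expr d ] ⇒ [ c c d ]

Two distinct leftmost derivations for the same string.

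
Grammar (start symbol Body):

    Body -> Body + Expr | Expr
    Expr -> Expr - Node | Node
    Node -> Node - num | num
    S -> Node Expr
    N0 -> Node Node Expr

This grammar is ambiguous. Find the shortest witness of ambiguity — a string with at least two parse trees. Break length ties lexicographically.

length 1: no string has ≥2 trees
length 3: num - num has 2 parse trees

Two derivations of num - num:
  Body ⇒ Expr ⇒ Expr - Node ⇒ Node - Node ⇒ num - Node ⇒ num - num
  Body ⇒ Expr ⇒ Node ⇒ Node - num ⇒ num - num

num - num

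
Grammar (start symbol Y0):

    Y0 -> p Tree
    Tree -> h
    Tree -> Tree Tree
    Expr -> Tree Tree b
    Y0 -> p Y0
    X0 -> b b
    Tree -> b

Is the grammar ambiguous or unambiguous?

Ambiguous

Witness: p b b b

Derivation 1: Y0 ⇒ p Tree ⇒ p Tree Tree ⇒ p Tree Tree Tree ⇒ p b Tree Tree ⇒ p b b Tree ⇒ p b b b
Derivation 2: Y0 ⇒ p Tree ⇒ p Tree Tree ⇒ p b Tree ⇒ p b Tree Tree ⇒ p b b Tree ⇒ p b b b

Two distinct leftmost derivations for the same string.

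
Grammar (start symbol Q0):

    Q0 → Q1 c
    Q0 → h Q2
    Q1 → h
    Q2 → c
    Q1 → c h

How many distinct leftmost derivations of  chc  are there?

1

Parse trees for chc:
  [Q0 [Q1 c h] c]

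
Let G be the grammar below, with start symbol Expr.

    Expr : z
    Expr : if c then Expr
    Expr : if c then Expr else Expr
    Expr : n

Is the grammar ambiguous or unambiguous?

Witness: if c then if c then n else n

Derivation 1: Expr ⇒ if c then Expr ⇒ if c then if c then Expr else Expr ⇒ if c then if c then n else Expr ⇒ if c then if c then n else n
Derivation 2: Expr ⇒ if c then Expr else Expr ⇒ if c then if c then Expr else Expr ⇒ if c then if c then n else Expr ⇒ if c then if c then n else n

Two distinct leftmost derivations for the same string.

Ambiguous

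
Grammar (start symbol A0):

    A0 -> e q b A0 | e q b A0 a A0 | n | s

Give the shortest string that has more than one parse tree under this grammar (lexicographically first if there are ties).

e q b e q b n a n

length 1: no string has ≥2 trees
length 4: no string has ≥2 trees
length 6: no string has ≥2 trees
length 7: no string has ≥2 trees
length 9: e q b e q b n a n has 2 parse trees

Two derivations of e q b e q b n a n:
  A0 ⇒ e q b A0 ⇒ e q b e q b A0 a A0 ⇒ e q b e q b n a A0 ⇒ e q b e q b n a n
  A0 ⇒ e q b A0 a A0 ⇒ e q b e q b A0 a A0 ⇒ e q b e q b n a A0 ⇒ e q b e q b n a n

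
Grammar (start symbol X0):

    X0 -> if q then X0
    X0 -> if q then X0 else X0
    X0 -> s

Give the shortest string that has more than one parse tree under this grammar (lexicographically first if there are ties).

length 1: no string has ≥2 trees
length 4: no string has ≥2 trees
length 6: no string has ≥2 trees
length 7: no string has ≥2 trees
length 9: if q then if q then s else s has 2 parse trees

Two derivations of if q then if q then s else s:
  X0 ⇒ if q then X0 ⇒ if q then if q then X0 else X0 ⇒ if q then if q then s else X0 ⇒ if q then if q then s else s
  X0 ⇒ if q then X0 else X0 ⇒ if q then if q then X0 else X0 ⇒ if q then if q then s else X0 ⇒ if q then if q then s else s

if q then if q then s else s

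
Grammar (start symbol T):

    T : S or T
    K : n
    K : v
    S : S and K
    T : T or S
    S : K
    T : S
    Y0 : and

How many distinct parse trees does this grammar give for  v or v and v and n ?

2

Parse trees for v or v and v and n:
  [T [S [K v]] or [T [S [S [S [K v]] and [K v]] and [K n]]]]
  [T [T [S [K v]]] or [S [S [S [K v]] and [K v]] and [K n]]]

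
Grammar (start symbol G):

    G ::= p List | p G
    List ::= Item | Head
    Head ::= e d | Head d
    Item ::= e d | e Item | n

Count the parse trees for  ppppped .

2

Parse trees for ppppped:
  [G p [G p [G p [G p [G p [List [Item e d]]]]]]]
  [G p [G p [G p [G p [G p [List [Head e d]]]]]]]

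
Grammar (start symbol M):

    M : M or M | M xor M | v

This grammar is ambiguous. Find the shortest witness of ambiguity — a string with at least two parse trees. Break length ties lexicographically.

v or v or v

length 1: no string has ≥2 trees
length 3: no string has ≥2 trees
length 5: v or v or v has 2 parse trees

Two derivations of v or v or v:
  M ⇒ M or M ⇒ M or M or M ⇒ v or M or M ⇒ v or v or M ⇒ v or v or v
  M ⇒ M or M ⇒ v or M ⇒ v or M or M ⇒ v or v or M ⇒ v or v or v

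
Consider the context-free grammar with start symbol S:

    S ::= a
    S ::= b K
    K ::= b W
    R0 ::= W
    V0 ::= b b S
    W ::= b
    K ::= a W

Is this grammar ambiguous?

Only S, K, W are reachable from S; ignoring the rest: Each reachable nonterminal has at most one production per leading terminal, and all productions are right-linear; the derivation is determined token-by-token.

Unambiguous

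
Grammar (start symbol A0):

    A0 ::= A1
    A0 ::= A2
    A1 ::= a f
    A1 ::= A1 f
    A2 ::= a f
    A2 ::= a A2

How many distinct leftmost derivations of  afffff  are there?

1

Parse trees for afffff:
  [A0 [A1 [A1 [A1 [A1 [A1 a f] f] f] f] f]]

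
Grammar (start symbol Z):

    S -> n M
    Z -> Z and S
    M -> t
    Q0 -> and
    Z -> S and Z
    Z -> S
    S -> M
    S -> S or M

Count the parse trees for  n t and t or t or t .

2

Parse trees for n t and t or t or t:
  [Z [Z [S n [M t]]] and [S [S [S [M t]] or [M t]] or [M t]]]
  [Z [S n [M t]] and [Z [S [S [S [M t]] or [M t]] or [M t]]]]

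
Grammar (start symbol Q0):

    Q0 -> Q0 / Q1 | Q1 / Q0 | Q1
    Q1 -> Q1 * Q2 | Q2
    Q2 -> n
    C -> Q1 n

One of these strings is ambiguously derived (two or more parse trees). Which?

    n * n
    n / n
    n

n * n: 1 tree
n / n: 2 trees
n: 1 tree

n / n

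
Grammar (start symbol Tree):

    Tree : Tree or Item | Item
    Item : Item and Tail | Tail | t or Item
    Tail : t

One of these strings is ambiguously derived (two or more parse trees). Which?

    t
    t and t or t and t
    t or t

t or t

t: 1 tree
t and t or t and t: 1 tree
t or t: 2 trees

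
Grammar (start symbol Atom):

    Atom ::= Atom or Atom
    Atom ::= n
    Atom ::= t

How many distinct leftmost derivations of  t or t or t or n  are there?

Parse trees for t or t or t or n:
  [Atom [Atom t] or [Atom [Atom t] or [Atom [Atom t] or [Atom n]]]]
  [Atom [Atom t] or [Atom [Atom [Atom t] or [Atom t]] or [Atom n]]]
  [Atom [Atom [Atom t] or [Atom t]] or [Atom [Atom t] or [Atom n]]]
  [Atom [Atom [Atom t] or [Atom [Atom t] or [Atom t]]] or [Atom n]]
  [Atom [Atom [Atom [Atom t] or [Atom t]] or [Atom t]] or [Atom n]]

5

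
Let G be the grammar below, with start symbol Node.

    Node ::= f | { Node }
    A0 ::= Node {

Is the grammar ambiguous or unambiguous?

Only Node is reachable from Node; ignoring the rest: Each string is a nest of matched brackets around a single atom. An opening bracket forces the recursive rule; an atom forces the base rule.

Unambiguous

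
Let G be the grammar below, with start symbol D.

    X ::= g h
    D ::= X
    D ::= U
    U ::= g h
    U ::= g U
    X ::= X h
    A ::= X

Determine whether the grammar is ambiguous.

Witness: g h

Derivation 1: D ⇒ X ⇒ g h
Derivation 2: D ⇒ U ⇒ g h

Two distinct leftmost derivations for the same string.

Ambiguous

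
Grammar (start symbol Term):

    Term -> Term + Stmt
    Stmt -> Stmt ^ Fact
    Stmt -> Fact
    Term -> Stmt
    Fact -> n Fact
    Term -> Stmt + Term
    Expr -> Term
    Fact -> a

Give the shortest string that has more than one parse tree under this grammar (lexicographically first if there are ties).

a + a

length 1: no string has ≥2 trees
length 2: no string has ≥2 trees
length 3: a + a has 2 parse trees

Two derivations of a + a:
  Term ⇒ Term + Stmt ⇒ Stmt + Stmt ⇒ Fact + Stmt ⇒ a + Stmt ⇒ a + Fact ⇒ a + a
  Term ⇒ Stmt + Term ⇒ Fact + Term ⇒ a + Term ⇒ a + Stmt ⇒ a + Fact ⇒ a + a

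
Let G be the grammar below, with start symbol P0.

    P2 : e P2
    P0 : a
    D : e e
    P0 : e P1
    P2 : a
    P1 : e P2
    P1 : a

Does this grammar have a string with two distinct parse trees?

Unambiguous

Only P0, P1, P2 are reachable from P0; ignoring the rest: Restricted to the reachable nonterminals, every rule has the form A → t or A → t B, and no two rules for the same A share a first terminal. The grammar encodes a DFA — one run per string.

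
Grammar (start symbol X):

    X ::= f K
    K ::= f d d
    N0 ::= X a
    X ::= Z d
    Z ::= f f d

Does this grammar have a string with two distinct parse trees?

Witness: f f d d

Derivation 1: X ⇒ f K ⇒ f f d d
Derivation 2: X ⇒ Z d ⇒ f f d d

Two distinct leftmost derivations for the same string.

Ambiguous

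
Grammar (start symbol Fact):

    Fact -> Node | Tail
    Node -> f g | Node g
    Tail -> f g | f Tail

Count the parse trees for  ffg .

Parse trees for ffg:
  [Fact [Tail f [Tail f g]]]

1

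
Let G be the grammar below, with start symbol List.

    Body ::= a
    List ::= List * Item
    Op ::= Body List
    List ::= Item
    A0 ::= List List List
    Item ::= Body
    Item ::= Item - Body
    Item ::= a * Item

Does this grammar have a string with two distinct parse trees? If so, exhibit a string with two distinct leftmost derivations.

Witness: a * a

Derivation 1: List ⇒ List * Item ⇒ Item * Item ⇒ Body * Item ⇒ a * Item ⇒ a * Body ⇒ a * a
Derivation 2: List ⇒ Item ⇒ a * Item ⇒ a * Body ⇒ a * a

Two distinct leftmost derivations for the same string.

Ambiguous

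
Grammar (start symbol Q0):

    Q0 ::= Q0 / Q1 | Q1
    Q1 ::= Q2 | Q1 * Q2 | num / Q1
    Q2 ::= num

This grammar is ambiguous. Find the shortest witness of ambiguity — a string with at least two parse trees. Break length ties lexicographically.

num / num

length 1: no string has ≥2 trees
length 3: num / num has 2 parse trees

Two derivations of num / num:
  Q0 ⇒ Q0 / Q1 ⇒ Q1 / Q1 ⇒ Q2 / Q1 ⇒ num / Q1 ⇒ num / Q2 ⇒ num / num
  Q0 ⇒ Q1 ⇒ num / Q1 ⇒ num / Q2 ⇒ num / num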